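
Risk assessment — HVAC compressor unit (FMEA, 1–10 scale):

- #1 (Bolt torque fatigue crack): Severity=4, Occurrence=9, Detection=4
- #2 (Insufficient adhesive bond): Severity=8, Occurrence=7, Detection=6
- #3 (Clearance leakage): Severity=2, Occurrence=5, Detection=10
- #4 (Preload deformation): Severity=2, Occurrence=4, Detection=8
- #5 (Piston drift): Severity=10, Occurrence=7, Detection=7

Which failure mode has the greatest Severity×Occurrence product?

Criticality = Severity × Occurrence:
  #1: 4 × 9 = 36
  #2: 8 × 7 = 56
  #3: 2 × 5 = 10
  #4: 2 × 4 = 8
  #5: 10 × 7 = 70
Highest criticality is 70 → #5.

#5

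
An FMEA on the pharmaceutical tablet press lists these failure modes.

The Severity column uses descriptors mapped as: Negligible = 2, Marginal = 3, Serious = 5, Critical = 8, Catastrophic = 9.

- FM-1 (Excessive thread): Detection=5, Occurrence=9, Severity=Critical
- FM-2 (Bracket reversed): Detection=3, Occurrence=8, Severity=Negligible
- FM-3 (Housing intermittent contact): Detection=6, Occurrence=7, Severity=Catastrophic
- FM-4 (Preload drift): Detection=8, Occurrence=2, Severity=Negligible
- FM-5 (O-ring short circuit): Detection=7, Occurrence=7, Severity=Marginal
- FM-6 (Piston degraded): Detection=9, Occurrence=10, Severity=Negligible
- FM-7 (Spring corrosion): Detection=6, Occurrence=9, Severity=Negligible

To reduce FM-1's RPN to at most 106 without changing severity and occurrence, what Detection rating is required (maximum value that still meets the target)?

1

FM-1: S=8, O=9, D=5 → current RPN = 360.
Fixed product = 72. Need 72 × D ≤ 106, so D ≤ 106/72 = 1.47.
Maximum integer Detection rating = 1 (gives RPN 72; D=2 would give 144 > 106).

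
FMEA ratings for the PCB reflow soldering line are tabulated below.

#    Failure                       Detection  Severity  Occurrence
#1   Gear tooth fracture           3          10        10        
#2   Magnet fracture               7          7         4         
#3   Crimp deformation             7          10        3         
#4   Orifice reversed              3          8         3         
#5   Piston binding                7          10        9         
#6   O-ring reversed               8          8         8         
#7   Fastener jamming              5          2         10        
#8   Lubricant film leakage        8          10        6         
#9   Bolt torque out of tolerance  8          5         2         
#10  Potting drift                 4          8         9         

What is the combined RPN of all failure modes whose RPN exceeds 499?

1142

RPN = Severity × Occurrence × Detection:
  #1: 10 × 10 × 3 = 300
  #2: 7 × 4 × 7 = 196
  #3: 10 × 3 × 7 = 210
  #4: 8 × 3 × 3 = 72
  #5: 10 × 9 × 7 = 630
  #6: 8 × 8 × 8 = 512
  #7: 2 × 10 × 5 = 100
  #8: 10 × 6 × 8 = 480
  #9: 5 × 2 × 8 = 80
  #10: 8 × 9 × 4 = 288
RPN > 499: #5 (630), #6 (512).
Sum: 630 + 512 = 1142.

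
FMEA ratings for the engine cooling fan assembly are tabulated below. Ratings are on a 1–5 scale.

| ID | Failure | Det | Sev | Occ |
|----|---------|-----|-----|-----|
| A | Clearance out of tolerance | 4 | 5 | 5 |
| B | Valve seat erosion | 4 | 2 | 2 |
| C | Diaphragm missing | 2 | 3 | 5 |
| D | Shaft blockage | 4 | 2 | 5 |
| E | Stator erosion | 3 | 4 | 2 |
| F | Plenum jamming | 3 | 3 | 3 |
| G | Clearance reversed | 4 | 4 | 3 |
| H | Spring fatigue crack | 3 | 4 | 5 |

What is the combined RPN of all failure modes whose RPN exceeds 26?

RPN = Severity × Occurrence × Detection:
  A: 5 × 5 × 4 = 100
  B: 2 × 2 × 4 = 16
  C: 3 × 5 × 2 = 30
  D: 2 × 5 × 4 = 40
  E: 4 × 2 × 3 = 24
  F: 3 × 3 × 3 = 27
  G: 4 × 3 × 4 = 48
  H: 4 × 5 × 3 = 60
RPN > 26: A (100), C (30), D (40), F (27), G (48), H (60).
Sum: 100 + 30 + 40 + 27 + 48 + 60 = 305.

305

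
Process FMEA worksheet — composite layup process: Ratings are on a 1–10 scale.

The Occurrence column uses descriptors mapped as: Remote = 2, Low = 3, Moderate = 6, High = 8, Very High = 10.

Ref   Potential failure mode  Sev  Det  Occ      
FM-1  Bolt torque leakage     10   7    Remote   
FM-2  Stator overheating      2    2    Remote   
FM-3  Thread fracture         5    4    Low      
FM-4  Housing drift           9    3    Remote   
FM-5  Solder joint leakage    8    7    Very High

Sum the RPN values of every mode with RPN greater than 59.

760

RPN = Severity × Occurrence × Detection:
  FM-1: 10 × 2 × 7 = 140
  FM-2: 2 × 2 × 2 = 8
  FM-3: 5 × 3 × 4 = 60
  FM-4: 9 × 2 × 3 = 54
  FM-5: 8 × 10 × 7 = 560
RPN > 59: FM-1 (140), FM-3 (60), FM-5 (560).
Sum: 140 + 60 + 560 = 760.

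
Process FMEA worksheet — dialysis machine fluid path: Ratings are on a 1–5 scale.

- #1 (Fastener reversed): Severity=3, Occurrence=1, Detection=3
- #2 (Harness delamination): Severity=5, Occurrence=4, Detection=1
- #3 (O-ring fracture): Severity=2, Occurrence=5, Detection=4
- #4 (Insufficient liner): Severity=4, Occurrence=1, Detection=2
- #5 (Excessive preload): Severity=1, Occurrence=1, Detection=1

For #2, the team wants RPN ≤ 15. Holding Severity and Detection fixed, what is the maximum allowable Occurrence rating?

3

#2: S=5, O=4, D=1 → current RPN = 20.
Fixed product = 5. Need 5 × O ≤ 15, so O ≤ 15/5 = 3.00.
Maximum integer Occurrence rating = 3 (gives RPN 15; O=4 would give 20 > 15).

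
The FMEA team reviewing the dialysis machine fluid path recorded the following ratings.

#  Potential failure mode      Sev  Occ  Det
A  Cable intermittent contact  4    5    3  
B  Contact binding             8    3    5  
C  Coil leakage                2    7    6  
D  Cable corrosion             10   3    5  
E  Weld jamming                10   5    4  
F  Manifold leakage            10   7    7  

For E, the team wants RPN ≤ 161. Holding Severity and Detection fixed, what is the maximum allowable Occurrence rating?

E: S=10, O=5, D=4 → current RPN = 200.
Fixed product = 40. Need 40 × O ≤ 161, so O ≤ 161/40 = 4.03.
Maximum integer Occurrence rating = 4 (gives RPN 160; O=5 would give 200 > 161).

4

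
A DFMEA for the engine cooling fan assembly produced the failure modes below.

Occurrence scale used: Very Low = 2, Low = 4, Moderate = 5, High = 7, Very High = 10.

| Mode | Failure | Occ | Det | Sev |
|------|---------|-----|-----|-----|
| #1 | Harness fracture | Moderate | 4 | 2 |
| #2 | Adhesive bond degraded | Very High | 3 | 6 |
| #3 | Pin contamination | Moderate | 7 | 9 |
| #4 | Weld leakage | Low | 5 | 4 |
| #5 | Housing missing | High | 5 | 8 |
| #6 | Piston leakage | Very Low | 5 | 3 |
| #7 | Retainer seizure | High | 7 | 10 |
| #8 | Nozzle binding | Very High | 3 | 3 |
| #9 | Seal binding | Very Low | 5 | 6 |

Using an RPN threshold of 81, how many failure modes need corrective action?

RPN = Severity × Occurrence × Detection:
  #1: 2 × 5 × 4 = 40
  #2: 6 × 10 × 3 = 180
  #3: 9 × 5 × 7 = 315
  #4: 4 × 4 × 5 = 80
  #5: 8 × 7 × 5 = 280
  #6: 3 × 2 × 5 = 30
  #7: 10 × 7 × 7 = 490
  #8: 3 × 10 × 3 = 90
  #9: 6 × 2 × 5 = 60
Modes with RPN ≥ 81: #2 (180), #3 (315), #5 (280), #7 (490), #8 (90) → 5.

5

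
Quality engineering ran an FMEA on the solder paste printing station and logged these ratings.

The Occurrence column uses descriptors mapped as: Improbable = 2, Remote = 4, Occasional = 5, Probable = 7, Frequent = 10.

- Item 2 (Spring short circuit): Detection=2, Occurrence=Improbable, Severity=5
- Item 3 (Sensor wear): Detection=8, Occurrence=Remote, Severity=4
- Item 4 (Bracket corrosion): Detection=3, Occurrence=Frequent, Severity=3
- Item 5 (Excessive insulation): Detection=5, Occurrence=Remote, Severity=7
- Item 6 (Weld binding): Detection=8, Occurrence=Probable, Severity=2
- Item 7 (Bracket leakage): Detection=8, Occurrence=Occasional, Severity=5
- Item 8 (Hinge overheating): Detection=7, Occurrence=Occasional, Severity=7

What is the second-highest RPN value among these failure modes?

RPN = Severity × Occurrence × Detection:
  Item 2: 5 × 2 × 2 = 20
  Item 3: 4 × 4 × 8 = 128
  Item 4: 3 × 10 × 3 = 90
  Item 5: 7 × 4 × 5 = 140
  Item 6: 2 × 7 × 8 = 112
  Item 7: 5 × 5 × 8 = 200
  Item 8: 7 × 5 × 7 = 245
Sorted descending: 245, 200, 140, 128, 112, 90, 20.
The second-highest RPN is 200 (Item 7).

200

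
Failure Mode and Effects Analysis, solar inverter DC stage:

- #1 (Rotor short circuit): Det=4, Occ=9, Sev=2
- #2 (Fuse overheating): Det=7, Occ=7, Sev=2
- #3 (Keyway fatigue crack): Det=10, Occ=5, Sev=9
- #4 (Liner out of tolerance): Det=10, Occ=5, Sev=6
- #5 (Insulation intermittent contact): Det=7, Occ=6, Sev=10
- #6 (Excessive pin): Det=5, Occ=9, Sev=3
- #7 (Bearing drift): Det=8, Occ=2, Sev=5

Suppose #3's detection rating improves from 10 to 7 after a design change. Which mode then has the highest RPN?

RPN = Severity × Occurrence × Detection:
  #1: 2 × 9 × 4 = 72
  #2: 2 × 7 × 7 = 98
  #3: 9 × 5 × 10 = 450
  #4: 6 × 5 × 10 = 300
  #5: 10 × 6 × 7 = 420
  #6: 3 × 9 × 5 = 135
  #7: 5 × 2 × 8 = 80
After action: #3 → 9 × 5 × 7 = 315.
Revised RPNs: #5=420, #3=315, #4=300, #6=135, #2=98, #7=80, #1=72.
Highest is now #5 (420).

#5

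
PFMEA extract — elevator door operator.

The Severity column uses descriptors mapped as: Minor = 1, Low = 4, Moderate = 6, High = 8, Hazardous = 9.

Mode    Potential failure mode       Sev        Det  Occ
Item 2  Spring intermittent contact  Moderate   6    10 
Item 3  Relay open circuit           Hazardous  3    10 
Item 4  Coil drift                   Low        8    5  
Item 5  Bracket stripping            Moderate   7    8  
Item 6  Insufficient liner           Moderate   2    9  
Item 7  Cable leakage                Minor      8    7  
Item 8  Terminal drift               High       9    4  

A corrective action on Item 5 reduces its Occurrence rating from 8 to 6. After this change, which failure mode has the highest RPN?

RPN = Severity × Occurrence × Detection:
  Item 2: 6 × 10 × 6 = 360
  Item 3: 9 × 10 × 3 = 270
  Item 4: 4 × 5 × 8 = 160
  Item 5: 6 × 8 × 7 = 336
  Item 6: 6 × 9 × 2 = 108
  Item 7: 1 × 7 × 8 = 56
  Item 8: 8 × 4 × 9 = 288
After action: Item 5 → 6 × 6 × 7 = 252.
Revised RPNs: Item 2=360, Item 8=288, Item 3=270, Item 5=252, Item 4=160, Item 6=108, Item 7=56.
Highest is now Item 2 (360).

Item 2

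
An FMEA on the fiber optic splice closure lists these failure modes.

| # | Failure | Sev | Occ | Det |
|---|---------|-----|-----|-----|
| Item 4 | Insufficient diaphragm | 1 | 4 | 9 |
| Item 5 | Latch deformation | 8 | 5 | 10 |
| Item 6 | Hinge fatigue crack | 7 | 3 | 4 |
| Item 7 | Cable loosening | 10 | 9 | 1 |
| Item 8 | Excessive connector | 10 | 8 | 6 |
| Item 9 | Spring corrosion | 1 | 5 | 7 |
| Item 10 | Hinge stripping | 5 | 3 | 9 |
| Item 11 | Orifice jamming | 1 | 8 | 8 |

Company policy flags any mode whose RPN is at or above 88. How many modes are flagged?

RPN = Severity × Occurrence × Detection:
  Item 4: 1 × 4 × 9 = 36
  Item 5: 8 × 5 × 10 = 400
  Item 6: 7 × 3 × 4 = 84
  Item 7: 10 × 9 × 1 = 90
  Item 8: 10 × 8 × 6 = 480
  Item 9: 1 × 5 × 7 = 35
  Item 10: 5 × 3 × 9 = 135
  Item 11: 1 × 8 × 8 = 64
Modes with RPN ≥ 88: Item 5 (400), Item 7 (90), Item 8 (480), Item 10 (135) → 4.

4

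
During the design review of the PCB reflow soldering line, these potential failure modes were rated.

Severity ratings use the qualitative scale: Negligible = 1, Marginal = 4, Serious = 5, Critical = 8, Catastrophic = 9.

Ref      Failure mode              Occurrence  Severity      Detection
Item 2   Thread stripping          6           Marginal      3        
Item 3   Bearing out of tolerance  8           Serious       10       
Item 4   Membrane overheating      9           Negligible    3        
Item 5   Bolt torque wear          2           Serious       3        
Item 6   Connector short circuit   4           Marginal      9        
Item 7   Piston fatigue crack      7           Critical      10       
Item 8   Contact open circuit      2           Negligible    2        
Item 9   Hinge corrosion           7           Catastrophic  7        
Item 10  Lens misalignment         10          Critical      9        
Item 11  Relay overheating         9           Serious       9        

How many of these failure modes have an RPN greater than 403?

4

RPN = Severity × Occurrence × Detection:
  Item 2: 4 × 6 × 3 = 72
  Item 3: 5 × 8 × 10 = 400
  Item 4: 1 × 9 × 3 = 27
  Item 5: 5 × 2 × 3 = 30
  Item 6: 4 × 4 × 9 = 144
  Item 7: 8 × 7 × 10 = 560
  Item 8: 1 × 2 × 2 = 4
  Item 9: 9 × 7 × 7 = 441
  Item 10: 8 × 10 × 9 = 720
  Item 11: 5 × 9 × 9 = 405
Modes with RPN > 403: Item 7 (560), Item 9 (441), Item 10 (720), Item 11 (405) → 4.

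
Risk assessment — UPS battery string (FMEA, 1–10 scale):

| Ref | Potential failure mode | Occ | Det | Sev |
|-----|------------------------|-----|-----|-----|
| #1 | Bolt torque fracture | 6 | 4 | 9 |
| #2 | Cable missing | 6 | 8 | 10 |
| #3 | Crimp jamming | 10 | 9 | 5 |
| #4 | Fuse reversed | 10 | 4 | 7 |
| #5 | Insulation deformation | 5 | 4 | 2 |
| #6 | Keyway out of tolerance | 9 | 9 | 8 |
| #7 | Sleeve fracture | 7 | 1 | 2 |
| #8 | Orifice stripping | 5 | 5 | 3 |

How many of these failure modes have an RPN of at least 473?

2

RPN = Severity × Occurrence × Detection:
  #1: 9 × 6 × 4 = 216
  #2: 10 × 6 × 8 = 480
  #3: 5 × 10 × 9 = 450
  #4: 7 × 10 × 4 = 280
  #5: 2 × 5 × 4 = 40
  #6: 8 × 9 × 9 = 648
  #7: 2 × 7 × 1 = 14
  #8: 3 × 5 × 5 = 75
Modes with RPN ≥ 473: #2 (480), #6 (648) → 2.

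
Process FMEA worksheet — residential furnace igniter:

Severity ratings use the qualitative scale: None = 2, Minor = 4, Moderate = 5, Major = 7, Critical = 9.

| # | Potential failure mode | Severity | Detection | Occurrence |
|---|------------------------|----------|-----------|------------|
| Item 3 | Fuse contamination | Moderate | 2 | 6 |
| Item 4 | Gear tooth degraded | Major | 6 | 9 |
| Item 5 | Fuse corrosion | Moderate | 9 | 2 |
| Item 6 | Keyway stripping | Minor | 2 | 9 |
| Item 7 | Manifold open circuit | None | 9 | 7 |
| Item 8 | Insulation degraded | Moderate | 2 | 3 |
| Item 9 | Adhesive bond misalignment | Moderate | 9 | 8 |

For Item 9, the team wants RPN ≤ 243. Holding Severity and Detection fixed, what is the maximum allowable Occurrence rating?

Item 9: S=5, O=8, D=9 → current RPN = 360.
Fixed product = 45. Need 45 × O ≤ 243, so O ≤ 243/45 = 5.40.
Maximum integer Occurrence rating = 5 (gives RPN 225; O=6 would give 270 > 243).

5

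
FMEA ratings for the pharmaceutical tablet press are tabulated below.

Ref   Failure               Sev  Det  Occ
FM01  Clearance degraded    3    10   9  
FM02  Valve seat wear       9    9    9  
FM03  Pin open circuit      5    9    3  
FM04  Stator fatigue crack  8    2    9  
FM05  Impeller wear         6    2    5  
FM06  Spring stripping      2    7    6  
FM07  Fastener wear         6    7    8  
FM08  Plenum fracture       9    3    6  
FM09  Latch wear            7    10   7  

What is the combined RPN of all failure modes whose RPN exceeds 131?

RPN = Severity × Occurrence × Detection:
  FM01: 3 × 9 × 10 = 270
  FM02: 9 × 9 × 9 = 729
  FM03: 5 × 3 × 9 = 135
  FM04: 8 × 9 × 2 = 144
  FM05: 6 × 5 × 2 = 60
  FM06: 2 × 6 × 7 = 84
  FM07: 6 × 8 × 7 = 336
  FM08: 9 × 6 × 3 = 162
  FM09: 7 × 7 × 10 = 490
RPN > 131: FM01 (270), FM02 (729), FM03 (135), FM04 (144), FM07 (336), FM08 (162), FM09 (490).
Sum: 270 + 729 + 135 + 144 + 336 + 162 + 490 = 2266.

2266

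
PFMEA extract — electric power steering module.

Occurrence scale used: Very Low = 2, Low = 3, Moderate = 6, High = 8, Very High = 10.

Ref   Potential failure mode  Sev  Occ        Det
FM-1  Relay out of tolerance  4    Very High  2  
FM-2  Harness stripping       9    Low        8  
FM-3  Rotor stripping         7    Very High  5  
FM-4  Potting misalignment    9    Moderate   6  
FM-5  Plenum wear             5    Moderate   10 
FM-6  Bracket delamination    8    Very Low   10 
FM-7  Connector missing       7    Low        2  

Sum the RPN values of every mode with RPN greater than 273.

RPN = Severity × Occurrence × Detection:
  FM-1: 4 × 10 × 2 = 80
  FM-2: 9 × 3 × 8 = 216
  FM-3: 7 × 10 × 5 = 350
  FM-4: 9 × 6 × 6 = 324
  FM-5: 5 × 6 × 10 = 300
  FM-6: 8 × 2 × 10 = 160
  FM-7: 7 × 3 × 2 = 42
RPN > 273: FM-3 (350), FM-4 (324), FM-5 (300).
Sum: 350 + 324 + 300 = 974.

974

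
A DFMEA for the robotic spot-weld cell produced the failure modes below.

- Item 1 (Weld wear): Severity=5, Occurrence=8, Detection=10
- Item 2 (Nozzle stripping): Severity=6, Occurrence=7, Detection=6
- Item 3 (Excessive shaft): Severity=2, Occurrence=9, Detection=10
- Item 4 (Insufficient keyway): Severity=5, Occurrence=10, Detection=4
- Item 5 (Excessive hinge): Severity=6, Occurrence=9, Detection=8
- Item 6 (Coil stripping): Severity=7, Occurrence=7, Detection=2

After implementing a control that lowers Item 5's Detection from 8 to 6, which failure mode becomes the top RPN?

Item 1

RPN = Severity × Occurrence × Detection:
  Item 1: 5 × 8 × 10 = 400
  Item 2: 6 × 7 × 6 = 252
  Item 3: 2 × 9 × 10 = 180
  Item 4: 5 × 10 × 4 = 200
  Item 5: 6 × 9 × 8 = 432
  Item 6: 7 × 7 × 2 = 98
After action: Item 5 → 6 × 9 × 6 = 324.
Revised RPNs: Item 1=400, Item 5=324, Item 2=252, Item 4=200, Item 3=180, Item 6=98.
Highest is now Item 1 (400).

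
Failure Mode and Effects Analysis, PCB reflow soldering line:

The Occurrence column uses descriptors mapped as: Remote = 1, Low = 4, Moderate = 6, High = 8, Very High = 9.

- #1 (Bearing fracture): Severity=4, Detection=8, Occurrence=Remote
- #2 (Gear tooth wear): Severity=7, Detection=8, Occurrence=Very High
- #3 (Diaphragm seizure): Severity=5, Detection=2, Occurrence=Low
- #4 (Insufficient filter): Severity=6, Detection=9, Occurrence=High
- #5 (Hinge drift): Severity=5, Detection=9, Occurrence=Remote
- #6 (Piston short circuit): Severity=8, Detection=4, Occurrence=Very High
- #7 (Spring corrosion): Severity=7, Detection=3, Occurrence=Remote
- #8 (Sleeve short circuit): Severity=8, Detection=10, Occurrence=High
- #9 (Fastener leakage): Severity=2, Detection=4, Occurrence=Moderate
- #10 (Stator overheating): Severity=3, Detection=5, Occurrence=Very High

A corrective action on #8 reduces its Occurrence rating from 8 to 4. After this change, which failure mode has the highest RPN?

RPN = Severity × Occurrence × Detection:
  #1: 4 × 1 × 8 = 32
  #2: 7 × 9 × 8 = 504
  #3: 5 × 4 × 2 = 40
  #4: 6 × 8 × 9 = 432
  #5: 5 × 1 × 9 = 45
  #6: 8 × 9 × 4 = 288
  #7: 7 × 1 × 3 = 21
  #8: 8 × 8 × 10 = 640
  #9: 2 × 6 × 4 = 48
  #10: 3 × 9 × 5 = 135
After action: #8 → 8 × 4 × 10 = 320.
Revised RPNs: #2=504, #4=432, #8=320, #6=288, #10=135, #9=48, #5=45, #3=40, #1=32, #7=21.
Highest is now #2 (504).

#2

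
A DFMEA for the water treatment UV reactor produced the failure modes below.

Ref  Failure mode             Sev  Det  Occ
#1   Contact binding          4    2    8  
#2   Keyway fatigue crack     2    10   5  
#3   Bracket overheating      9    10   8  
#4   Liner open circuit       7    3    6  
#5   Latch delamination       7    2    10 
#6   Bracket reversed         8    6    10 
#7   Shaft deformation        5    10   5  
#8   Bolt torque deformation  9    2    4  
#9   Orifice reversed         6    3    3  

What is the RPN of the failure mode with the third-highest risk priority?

RPN = Severity × Occurrence × Detection:
  #1: 4 × 8 × 2 = 64
  #2: 2 × 5 × 10 = 100
  #3: 9 × 8 × 10 = 720
  #4: 7 × 6 × 3 = 126
  #5: 7 × 10 × 2 = 140
  #6: 8 × 10 × 6 = 480
  #7: 5 × 5 × 10 = 250
  #8: 9 × 4 × 2 = 72
  #9: 6 × 3 × 3 = 54
Sorted descending: 720, 480, 250, 140, 126, 100, 72, 64, 54.
The third-highest RPN is 250 (#7).

250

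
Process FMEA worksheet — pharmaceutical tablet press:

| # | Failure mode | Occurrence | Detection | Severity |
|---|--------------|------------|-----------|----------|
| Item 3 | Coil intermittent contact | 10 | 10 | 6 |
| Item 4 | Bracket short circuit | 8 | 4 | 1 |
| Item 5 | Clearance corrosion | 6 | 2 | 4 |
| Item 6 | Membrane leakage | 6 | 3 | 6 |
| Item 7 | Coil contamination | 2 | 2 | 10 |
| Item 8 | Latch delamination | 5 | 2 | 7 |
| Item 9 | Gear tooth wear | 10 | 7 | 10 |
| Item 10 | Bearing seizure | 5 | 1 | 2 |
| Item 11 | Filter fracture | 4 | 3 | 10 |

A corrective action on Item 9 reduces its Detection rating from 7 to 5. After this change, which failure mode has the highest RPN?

Item 3

RPN = Severity × Occurrence × Detection:
  Item 3: 6 × 10 × 10 = 600
  Item 4: 1 × 8 × 4 = 32
  Item 5: 4 × 6 × 2 = 48
  Item 6: 6 × 6 × 3 = 108
  Item 7: 10 × 2 × 2 = 40
  Item 8: 7 × 5 × 2 = 70
  Item 9: 10 × 10 × 7 = 700
  Item 10: 2 × 5 × 1 = 10
  Item 11: 10 × 4 × 3 = 120
After action: Item 9 → 10 × 10 × 5 = 500.
Revised RPNs: Item 3=600, Item 9=500, Item 11=120, Item 6=108, Item 8=70, Item 5=48, Item 7=40, Item 4=32, Item 10=10.
Highest is now Item 3 (600).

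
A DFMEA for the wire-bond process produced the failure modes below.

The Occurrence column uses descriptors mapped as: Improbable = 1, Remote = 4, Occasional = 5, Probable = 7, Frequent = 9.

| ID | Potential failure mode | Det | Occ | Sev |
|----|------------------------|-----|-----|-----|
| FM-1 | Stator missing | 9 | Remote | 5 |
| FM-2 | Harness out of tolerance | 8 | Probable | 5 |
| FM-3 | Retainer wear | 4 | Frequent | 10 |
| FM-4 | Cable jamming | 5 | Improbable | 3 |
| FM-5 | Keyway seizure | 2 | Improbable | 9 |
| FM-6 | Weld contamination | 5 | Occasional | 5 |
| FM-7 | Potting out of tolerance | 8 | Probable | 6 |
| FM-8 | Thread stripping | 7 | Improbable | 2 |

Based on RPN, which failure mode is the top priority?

FM-3

RPN = Severity × Occurrence × Detection:
  FM-1: 5 × 4 × 9 = 180
  FM-2: 5 × 7 × 8 = 280
  FM-3: 10 × 9 × 4 = 360
  FM-4: 3 × 1 × 5 = 15
  FM-5: 9 × 1 × 2 = 18
  FM-6: 5 × 5 × 5 = 125
  FM-7: 6 × 7 × 8 = 336
  FM-8: 2 × 1 × 7 = 14
Highest RPN is 360 → FM-3.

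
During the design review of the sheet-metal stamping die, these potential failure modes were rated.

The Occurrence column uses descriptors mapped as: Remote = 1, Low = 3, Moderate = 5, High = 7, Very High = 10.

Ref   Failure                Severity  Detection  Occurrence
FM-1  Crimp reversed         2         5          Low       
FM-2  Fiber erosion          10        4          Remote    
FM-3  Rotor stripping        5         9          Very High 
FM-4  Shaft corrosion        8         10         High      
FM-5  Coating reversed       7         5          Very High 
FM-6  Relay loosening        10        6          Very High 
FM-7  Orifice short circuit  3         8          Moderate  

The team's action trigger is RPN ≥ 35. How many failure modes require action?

RPN = Severity × Occurrence × Detection:
  FM-1: 2 × 3 × 5 = 30
  FM-2: 10 × 1 × 4 = 40
  FM-3: 5 × 10 × 9 = 450
  FM-4: 8 × 7 × 10 = 560
  FM-5: 7 × 10 × 5 = 350
  FM-6: 10 × 10 × 6 = 600
  FM-7: 3 × 5 × 8 = 120
Modes with RPN ≥ 35: FM-2 (40), FM-3 (450), FM-4 (560), FM-5 (350), FM-6 (600), FM-7 (120) → 6.

6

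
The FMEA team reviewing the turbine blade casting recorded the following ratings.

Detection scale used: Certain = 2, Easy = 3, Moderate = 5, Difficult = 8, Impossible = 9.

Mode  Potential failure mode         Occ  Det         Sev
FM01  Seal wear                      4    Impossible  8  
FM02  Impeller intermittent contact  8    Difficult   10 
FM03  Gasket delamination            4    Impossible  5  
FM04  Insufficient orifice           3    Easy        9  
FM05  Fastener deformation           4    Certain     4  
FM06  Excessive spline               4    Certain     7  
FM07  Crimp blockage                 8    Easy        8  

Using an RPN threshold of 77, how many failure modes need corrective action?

RPN = Severity × Occurrence × Detection:
  FM01: 8 × 4 × 9 = 288
  FM02: 10 × 8 × 8 = 640
  FM03: 5 × 4 × 9 = 180
  FM04: 9 × 3 × 3 = 81
  FM05: 4 × 4 × 2 = 32
  FM06: 7 × 4 × 2 = 56
  FM07: 8 × 8 × 3 = 192
Modes with RPN ≥ 77: FM01 (288), FM02 (640), FM03 (180), FM04 (81), FM07 (192) → 5.

5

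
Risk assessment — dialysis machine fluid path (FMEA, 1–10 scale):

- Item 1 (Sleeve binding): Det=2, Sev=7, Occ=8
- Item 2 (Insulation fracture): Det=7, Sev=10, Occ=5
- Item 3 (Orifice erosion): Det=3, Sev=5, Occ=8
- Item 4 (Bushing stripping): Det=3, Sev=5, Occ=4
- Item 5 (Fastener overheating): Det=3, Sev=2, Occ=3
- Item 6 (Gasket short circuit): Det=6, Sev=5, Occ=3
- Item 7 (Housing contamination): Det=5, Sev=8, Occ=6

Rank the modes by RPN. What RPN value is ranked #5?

90

RPN = Severity × Occurrence × Detection:
  Item 1: 7 × 8 × 2 = 112
  Item 2: 10 × 5 × 7 = 350
  Item 3: 5 × 8 × 3 = 120
  Item 4: 5 × 4 × 3 = 60
  Item 5: 2 × 3 × 3 = 18
  Item 6: 5 × 3 × 6 = 90
  Item 7: 8 × 6 × 5 = 240
Sorted descending: 350, 240, 120, 112, 90, 60, 18.
The fifth-highest RPN is 90 (Item 6).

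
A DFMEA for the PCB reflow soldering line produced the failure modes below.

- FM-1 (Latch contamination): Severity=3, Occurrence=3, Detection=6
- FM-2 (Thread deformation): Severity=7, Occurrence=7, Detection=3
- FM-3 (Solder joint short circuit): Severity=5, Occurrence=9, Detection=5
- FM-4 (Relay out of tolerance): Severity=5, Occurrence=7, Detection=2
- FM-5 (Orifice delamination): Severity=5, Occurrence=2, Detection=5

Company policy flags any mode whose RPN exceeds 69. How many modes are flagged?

3

RPN = Severity × Occurrence × Detection:
  FM-1: 3 × 3 × 6 = 54
  FM-2: 7 × 7 × 3 = 147
  FM-3: 5 × 9 × 5 = 225
  FM-4: 5 × 7 × 2 = 70
  FM-5: 5 × 2 × 5 = 50
Modes with RPN > 69: FM-2 (147), FM-3 (225), FM-4 (70) → 3.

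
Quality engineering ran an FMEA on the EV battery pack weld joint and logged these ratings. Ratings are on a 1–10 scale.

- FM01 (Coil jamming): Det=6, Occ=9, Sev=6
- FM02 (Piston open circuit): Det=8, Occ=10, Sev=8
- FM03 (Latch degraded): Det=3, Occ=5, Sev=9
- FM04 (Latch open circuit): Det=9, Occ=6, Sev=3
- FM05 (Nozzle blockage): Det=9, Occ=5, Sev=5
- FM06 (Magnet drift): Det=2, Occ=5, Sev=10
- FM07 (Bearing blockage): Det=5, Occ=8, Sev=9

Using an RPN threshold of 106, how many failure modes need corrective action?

6

RPN = Severity × Occurrence × Detection:
  FM01: 6 × 9 × 6 = 324
  FM02: 8 × 10 × 8 = 640
  FM03: 9 × 5 × 3 = 135
  FM04: 3 × 6 × 9 = 162
  FM05: 5 × 5 × 9 = 225
  FM06: 10 × 5 × 2 = 100
  FM07: 9 × 8 × 5 = 360
Modes with RPN ≥ 106: FM01 (324), FM02 (640), FM03 (135), FM04 (162), FM05 (225), FM07 (360) → 6.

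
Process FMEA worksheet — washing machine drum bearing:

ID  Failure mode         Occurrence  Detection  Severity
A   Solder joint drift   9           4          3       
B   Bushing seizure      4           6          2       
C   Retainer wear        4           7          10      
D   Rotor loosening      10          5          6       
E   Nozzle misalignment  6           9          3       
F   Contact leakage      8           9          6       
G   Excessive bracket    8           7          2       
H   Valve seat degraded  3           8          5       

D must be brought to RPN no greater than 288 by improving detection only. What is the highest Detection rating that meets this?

4

D: S=6, O=10, D=5 → current RPN = 300.
Fixed product = 60. Need 60 × D ≤ 288, so D ≤ 288/60 = 4.80.
Maximum integer Detection rating = 4 (gives RPN 240; D=5 would give 300 > 288).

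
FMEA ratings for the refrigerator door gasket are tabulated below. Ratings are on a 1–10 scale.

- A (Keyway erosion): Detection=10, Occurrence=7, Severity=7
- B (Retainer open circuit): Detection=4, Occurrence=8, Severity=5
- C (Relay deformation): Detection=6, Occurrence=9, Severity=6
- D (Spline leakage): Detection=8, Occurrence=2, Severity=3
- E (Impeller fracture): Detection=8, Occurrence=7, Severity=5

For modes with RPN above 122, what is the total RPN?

1254

RPN = Severity × Occurrence × Detection:
  A: 7 × 7 × 10 = 490
  B: 5 × 8 × 4 = 160
  C: 6 × 9 × 6 = 324
  D: 3 × 2 × 8 = 48
  E: 5 × 7 × 8 = 280
RPN > 122: A (490), B (160), C (324), E (280).
Sum: 490 + 160 + 324 + 280 = 1254.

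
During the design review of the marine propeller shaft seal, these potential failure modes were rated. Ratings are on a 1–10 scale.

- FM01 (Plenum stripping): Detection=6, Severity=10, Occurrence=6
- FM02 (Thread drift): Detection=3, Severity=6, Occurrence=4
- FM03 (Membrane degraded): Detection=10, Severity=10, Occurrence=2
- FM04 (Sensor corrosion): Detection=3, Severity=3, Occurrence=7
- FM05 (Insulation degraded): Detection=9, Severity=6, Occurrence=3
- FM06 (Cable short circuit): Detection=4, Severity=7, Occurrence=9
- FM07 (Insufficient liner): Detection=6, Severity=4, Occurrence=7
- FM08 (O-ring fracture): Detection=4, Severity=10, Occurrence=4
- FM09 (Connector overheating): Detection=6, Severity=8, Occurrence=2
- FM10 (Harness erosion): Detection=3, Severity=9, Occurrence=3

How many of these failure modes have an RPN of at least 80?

RPN = Severity × Occurrence × Detection:
  FM01: 10 × 6 × 6 = 360
  FM02: 6 × 4 × 3 = 72
  FM03: 10 × 2 × 10 = 200
  FM04: 3 × 7 × 3 = 63
  FM05: 6 × 3 × 9 = 162
  FM06: 7 × 9 × 4 = 252
  FM07: 4 × 7 × 6 = 168
  FM08: 10 × 4 × 4 = 160
  FM09: 8 × 2 × 6 = 96
  FM10: 9 × 3 × 3 = 81
Modes with RPN ≥ 80: FM01 (360), FM03 (200), FM05 (162), FM06 (252), FM07 (168), FM08 (160), FM09 (96), FM10 (81) → 8.

8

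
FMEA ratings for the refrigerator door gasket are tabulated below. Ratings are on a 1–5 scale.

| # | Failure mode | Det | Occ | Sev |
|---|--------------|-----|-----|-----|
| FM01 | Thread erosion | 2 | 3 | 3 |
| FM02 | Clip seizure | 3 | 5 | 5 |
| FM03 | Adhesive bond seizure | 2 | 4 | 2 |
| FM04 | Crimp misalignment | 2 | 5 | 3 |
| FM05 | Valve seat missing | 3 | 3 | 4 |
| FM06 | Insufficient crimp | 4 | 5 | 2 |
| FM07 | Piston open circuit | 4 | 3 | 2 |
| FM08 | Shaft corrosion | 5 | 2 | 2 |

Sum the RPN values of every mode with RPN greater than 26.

RPN = Severity × Occurrence × Detection:
  FM01: 3 × 3 × 2 = 18
  FM02: 5 × 5 × 3 = 75
  FM03: 2 × 4 × 2 = 16
  FM04: 3 × 5 × 2 = 30
  FM05: 4 × 3 × 3 = 36
  FM06: 2 × 5 × 4 = 40
  FM07: 2 × 3 × 4 = 24
  FM08: 2 × 2 × 5 = 20
RPN > 26: FM02 (75), FM04 (30), FM05 (36), FM06 (40).
Sum: 75 + 30 + 36 + 40 = 181.

181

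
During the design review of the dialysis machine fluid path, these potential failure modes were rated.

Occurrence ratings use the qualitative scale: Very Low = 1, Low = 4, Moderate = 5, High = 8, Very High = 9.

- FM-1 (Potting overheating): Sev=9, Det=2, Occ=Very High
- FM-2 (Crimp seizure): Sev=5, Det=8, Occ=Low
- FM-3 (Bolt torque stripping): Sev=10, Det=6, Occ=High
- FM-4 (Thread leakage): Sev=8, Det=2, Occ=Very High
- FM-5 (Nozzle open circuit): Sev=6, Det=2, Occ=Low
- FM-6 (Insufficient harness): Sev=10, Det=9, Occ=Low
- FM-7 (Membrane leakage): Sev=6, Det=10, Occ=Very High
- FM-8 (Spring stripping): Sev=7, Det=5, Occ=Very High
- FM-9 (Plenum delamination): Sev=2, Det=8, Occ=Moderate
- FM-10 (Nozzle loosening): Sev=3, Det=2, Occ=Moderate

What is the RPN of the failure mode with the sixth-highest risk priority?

RPN = Severity × Occurrence × Detection:
  FM-1: 9 × 9 × 2 = 162
  FM-2: 5 × 4 × 8 = 160
  FM-3: 10 × 8 × 6 = 480
  FM-4: 8 × 9 × 2 = 144
  FM-5: 6 × 4 × 2 = 48
  FM-6: 10 × 4 × 9 = 360
  FM-7: 6 × 9 × 10 = 540
  FM-8: 7 × 9 × 5 = 315
  FM-9: 2 × 5 × 8 = 80
  FM-10: 3 × 5 × 2 = 30
Sorted descending: 540, 480, 360, 315, 162, 160, 144, 80, 48, 30.
The sixth-highest RPN is 160 (FM-2).

160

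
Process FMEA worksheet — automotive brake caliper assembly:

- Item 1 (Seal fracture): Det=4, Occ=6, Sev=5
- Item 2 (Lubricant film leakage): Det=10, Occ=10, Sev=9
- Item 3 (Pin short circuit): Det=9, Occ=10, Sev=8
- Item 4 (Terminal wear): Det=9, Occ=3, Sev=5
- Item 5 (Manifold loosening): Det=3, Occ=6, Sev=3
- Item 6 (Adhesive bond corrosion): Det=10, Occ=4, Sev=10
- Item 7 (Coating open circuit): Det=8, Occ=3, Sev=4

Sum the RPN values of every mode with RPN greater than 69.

2371

RPN = Severity × Occurrence × Detection:
  Item 1: 5 × 6 × 4 = 120
  Item 2: 9 × 10 × 10 = 900
  Item 3: 8 × 10 × 9 = 720
  Item 4: 5 × 3 × 9 = 135
  Item 5: 3 × 6 × 3 = 54
  Item 6: 10 × 4 × 10 = 400
  Item 7: 4 × 3 × 8 = 96
RPN > 69: Item 1 (120), Item 2 (900), Item 3 (720), Item 4 (135), Item 6 (400), Item 7 (96).
Sum: 120 + 900 + 720 + 135 + 400 + 96 = 2371.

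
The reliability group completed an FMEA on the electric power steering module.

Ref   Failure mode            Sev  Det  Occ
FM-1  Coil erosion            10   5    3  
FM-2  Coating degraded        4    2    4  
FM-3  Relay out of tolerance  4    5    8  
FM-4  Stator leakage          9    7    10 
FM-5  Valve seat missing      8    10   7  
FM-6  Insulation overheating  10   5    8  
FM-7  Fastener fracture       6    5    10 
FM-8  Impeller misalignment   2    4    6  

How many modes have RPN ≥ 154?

RPN = Severity × Occurrence × Detection:
  FM-1: 10 × 3 × 5 = 150
  FM-2: 4 × 4 × 2 = 32
  FM-3: 4 × 8 × 5 = 160
  FM-4: 9 × 10 × 7 = 630
  FM-5: 8 × 7 × 10 = 560
  FM-6: 10 × 8 × 5 = 400
  FM-7: 6 × 10 × 5 = 300
  FM-8: 2 × 6 × 4 = 48
Modes with RPN ≥ 154: FM-3 (160), FM-4 (630), FM-5 (560), FM-6 (400), FM-7 (300) → 5.

5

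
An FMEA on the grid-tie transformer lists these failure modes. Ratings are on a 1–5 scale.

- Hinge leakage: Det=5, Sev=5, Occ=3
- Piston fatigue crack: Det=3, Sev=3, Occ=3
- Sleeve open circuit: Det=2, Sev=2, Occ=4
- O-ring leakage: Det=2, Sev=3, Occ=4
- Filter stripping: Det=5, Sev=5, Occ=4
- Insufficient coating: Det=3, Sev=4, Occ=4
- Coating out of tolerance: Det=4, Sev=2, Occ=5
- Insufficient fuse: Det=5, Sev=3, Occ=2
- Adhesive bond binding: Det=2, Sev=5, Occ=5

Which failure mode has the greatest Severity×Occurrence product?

Adhesive bond binding

Criticality = Severity × Occurrence:
  Hinge leakage: 5 × 3 = 15
  Piston fatigue crack: 3 × 3 = 9
  Sleeve open circuit: 2 × 4 = 8
  O-ring leakage: 3 × 4 = 12
  Filter stripping: 5 × 4 = 20
  Insufficient coating: 4 × 4 = 16
  Coating out of tolerance: 2 × 5 = 10
  Insufficient fuse: 3 × 2 = 6
  Adhesive bond binding: 5 × 5 = 25
Highest criticality is 25 → Adhesive bond binding.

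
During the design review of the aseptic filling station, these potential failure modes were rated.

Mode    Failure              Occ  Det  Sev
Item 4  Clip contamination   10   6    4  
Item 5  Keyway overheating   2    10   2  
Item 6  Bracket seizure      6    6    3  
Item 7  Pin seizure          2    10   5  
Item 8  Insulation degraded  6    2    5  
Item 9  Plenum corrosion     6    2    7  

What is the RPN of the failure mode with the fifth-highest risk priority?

60

RPN = Severity × Occurrence × Detection:
  Item 4: 4 × 10 × 6 = 240
  Item 5: 2 × 2 × 10 = 40
  Item 6: 3 × 6 × 6 = 108
  Item 7: 5 × 2 × 10 = 100
  Item 8: 5 × 6 × 2 = 60
  Item 9: 7 × 6 × 2 = 84
Sorted descending: 240, 108, 100, 84, 60, 40.
The fifth-highest RPN is 60 (Item 8).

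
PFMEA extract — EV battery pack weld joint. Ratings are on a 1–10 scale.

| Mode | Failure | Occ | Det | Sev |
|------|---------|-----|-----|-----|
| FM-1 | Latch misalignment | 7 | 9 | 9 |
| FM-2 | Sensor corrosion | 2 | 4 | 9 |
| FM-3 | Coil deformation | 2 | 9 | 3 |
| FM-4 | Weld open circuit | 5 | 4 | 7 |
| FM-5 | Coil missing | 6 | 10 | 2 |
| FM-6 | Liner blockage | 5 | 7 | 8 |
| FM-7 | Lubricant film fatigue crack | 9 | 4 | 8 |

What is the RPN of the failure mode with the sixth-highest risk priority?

72

RPN = Severity × Occurrence × Detection:
  FM-1: 9 × 7 × 9 = 567
  FM-2: 9 × 2 × 4 = 72
  FM-3: 3 × 2 × 9 = 54
  FM-4: 7 × 5 × 4 = 140
  FM-5: 2 × 6 × 10 = 120
  FM-6: 8 × 5 × 7 = 280
  FM-7: 8 × 9 × 4 = 288
Sorted descending: 567, 288, 280, 140, 120, 72, 54.
The sixth-highest RPN is 72 (FM-2).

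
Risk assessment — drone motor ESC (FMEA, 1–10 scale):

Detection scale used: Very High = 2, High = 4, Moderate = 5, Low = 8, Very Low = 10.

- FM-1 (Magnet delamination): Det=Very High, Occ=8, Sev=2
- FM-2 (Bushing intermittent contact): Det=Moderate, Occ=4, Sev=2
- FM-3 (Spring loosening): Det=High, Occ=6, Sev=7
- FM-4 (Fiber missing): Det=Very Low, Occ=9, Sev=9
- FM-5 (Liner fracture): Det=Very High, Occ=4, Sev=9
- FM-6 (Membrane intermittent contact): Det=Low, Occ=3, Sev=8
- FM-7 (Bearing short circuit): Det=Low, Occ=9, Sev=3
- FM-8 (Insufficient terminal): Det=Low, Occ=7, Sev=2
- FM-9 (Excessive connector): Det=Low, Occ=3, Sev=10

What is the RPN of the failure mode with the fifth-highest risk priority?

168

RPN = Severity × Occurrence × Detection:
  FM-1: 2 × 8 × 2 = 32
  FM-2: 2 × 4 × 5 = 40
  FM-3: 7 × 6 × 4 = 168
  FM-4: 9 × 9 × 10 = 810
  FM-5: 9 × 4 × 2 = 72
  FM-6: 8 × 3 × 8 = 192
  FM-7: 3 × 9 × 8 = 216
  FM-8: 2 × 7 × 8 = 112
  FM-9: 10 × 3 × 8 = 240
Sorted descending: 810, 240, 216, 192, 168, 112, 72, 40, 32.
The fifth-highest RPN is 168 (FM-3).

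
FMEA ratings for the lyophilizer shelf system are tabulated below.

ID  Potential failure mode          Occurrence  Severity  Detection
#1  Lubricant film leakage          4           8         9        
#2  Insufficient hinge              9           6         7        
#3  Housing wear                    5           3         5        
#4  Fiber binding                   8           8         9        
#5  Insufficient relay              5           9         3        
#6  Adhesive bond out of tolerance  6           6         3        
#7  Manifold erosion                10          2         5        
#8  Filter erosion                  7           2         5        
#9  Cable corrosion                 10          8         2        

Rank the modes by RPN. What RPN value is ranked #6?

RPN = Severity × Occurrence × Detection:
  #1: 8 × 4 × 9 = 288
  #2: 6 × 9 × 7 = 378
  #3: 3 × 5 × 5 = 75
  #4: 8 × 8 × 9 = 576
  #5: 9 × 5 × 3 = 135
  #6: 6 × 6 × 3 = 108
  #7: 2 × 10 × 5 = 100
  #8: 2 × 7 × 5 = 70
  #9: 8 × 10 × 2 = 160
Sorted descending: 576, 378, 288, 160, 135, 108, 100, 75, 70.
The sixth-highest RPN is 108 (#6).

108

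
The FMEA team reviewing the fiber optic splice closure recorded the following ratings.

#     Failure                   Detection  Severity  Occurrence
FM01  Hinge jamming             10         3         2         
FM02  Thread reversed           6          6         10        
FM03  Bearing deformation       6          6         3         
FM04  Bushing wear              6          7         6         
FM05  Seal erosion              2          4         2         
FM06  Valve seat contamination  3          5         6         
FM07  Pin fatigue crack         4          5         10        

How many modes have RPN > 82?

RPN = Severity × Occurrence × Detection:
  FM01: 3 × 2 × 10 = 60
  FM02: 6 × 10 × 6 = 360
  FM03: 6 × 3 × 6 = 108
  FM04: 7 × 6 × 6 = 252
  FM05: 4 × 2 × 2 = 16
  FM06: 5 × 6 × 3 = 90
  FM07: 5 × 10 × 4 = 200
Modes with RPN > 82: FM02 (360), FM03 (108), FM04 (252), FM06 (90), FM07 (200) → 5.

5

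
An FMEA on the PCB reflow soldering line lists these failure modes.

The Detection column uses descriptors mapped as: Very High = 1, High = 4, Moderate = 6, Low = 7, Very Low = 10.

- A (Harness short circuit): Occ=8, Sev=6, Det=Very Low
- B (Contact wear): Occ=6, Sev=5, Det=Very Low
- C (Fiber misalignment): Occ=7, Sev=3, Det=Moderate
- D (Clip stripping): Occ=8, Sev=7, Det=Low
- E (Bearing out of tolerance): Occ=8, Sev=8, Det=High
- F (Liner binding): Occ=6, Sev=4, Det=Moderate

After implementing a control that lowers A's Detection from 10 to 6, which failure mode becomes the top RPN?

D

RPN = Severity × Occurrence × Detection:
  A: 6 × 8 × 10 = 480
  B: 5 × 6 × 10 = 300
  C: 3 × 7 × 6 = 126
  D: 7 × 8 × 7 = 392
  E: 8 × 8 × 4 = 256
  F: 4 × 6 × 6 = 144
After action: A → 6 × 8 × 6 = 288.
Revised RPNs: D=392, B=300, A=288, E=256, F=144, C=126.
Highest is now D (392).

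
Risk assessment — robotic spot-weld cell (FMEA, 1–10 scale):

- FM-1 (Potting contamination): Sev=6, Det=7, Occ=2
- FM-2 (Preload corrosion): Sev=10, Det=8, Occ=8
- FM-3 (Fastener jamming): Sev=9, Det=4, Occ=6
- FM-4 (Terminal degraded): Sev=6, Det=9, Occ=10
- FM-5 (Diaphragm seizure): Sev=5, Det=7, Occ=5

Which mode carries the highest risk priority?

FM-2

RPN = Severity × Occurrence × Detection:
  FM-1: 6 × 2 × 7 = 84
  FM-2: 10 × 8 × 8 = 640
  FM-3: 9 × 6 × 4 = 216
  FM-4: 6 × 10 × 9 = 540
  FM-5: 5 × 5 × 7 = 175
Highest RPN is 640 → FM-2.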